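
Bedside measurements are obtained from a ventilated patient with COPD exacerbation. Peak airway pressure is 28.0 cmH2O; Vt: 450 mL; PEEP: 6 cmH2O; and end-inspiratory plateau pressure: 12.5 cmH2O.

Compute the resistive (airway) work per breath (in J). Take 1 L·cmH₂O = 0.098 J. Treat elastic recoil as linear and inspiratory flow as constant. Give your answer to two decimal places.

With constant inspiratory flow the resistive pressure is constant at PIP − Pplat = 28.0 − 12.5 = 15.5 cmH2O, so resistive work = 15.5 × 0.450 = 6.975 L·cmH2O.
× 0.098 J/(L·cmH2O) → 0.6836 J.

0.68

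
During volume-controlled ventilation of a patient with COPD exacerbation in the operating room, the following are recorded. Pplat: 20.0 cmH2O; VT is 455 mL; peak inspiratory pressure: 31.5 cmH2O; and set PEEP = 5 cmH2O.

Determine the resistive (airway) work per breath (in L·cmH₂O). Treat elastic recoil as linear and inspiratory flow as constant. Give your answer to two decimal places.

5.23

With constant inspiratory flow the resistive pressure is constant at PIP − Pplat = 31.5 − 20.0 = 11.5 cmH2O, so resistive work = 11.5 × 0.455 = 5.233 L·cmH2O.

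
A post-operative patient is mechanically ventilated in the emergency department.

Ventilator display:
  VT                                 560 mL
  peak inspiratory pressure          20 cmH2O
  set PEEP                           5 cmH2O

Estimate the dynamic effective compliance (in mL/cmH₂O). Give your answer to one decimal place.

37.3

Dynamic compliance = Vt / (PIP − PEEP) = 560 / (20 − 5) = 560 / 15.0 = 37.333 mL/cmH2O.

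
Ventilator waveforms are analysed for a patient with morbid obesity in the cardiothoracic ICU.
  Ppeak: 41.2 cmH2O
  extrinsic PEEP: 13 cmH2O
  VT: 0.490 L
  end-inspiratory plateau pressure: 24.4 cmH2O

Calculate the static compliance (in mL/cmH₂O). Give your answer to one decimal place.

43.0

Cstat = Vt / (Pplat − PEEP) = 490 / (24.4 − 13) = 490 / 11.4 = 42.982 mL/cmH2O.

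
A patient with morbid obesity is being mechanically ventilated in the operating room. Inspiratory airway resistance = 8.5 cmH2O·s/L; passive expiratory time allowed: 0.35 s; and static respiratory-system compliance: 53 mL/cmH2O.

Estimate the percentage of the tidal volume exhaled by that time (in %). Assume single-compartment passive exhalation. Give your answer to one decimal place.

54.0

τ = R × C = 8.5 × 53 mL/cmH2O = 8.5 × 0.053 L/cmH2O = 0.4505 s.
Passive exhalation: V(t)/V₀ = e^(−t/τ) = e^(−0.35/0.4505) = 0.4598.
Fraction exhaled = 1 − 0.4598 = 0.5402 → 54.02%.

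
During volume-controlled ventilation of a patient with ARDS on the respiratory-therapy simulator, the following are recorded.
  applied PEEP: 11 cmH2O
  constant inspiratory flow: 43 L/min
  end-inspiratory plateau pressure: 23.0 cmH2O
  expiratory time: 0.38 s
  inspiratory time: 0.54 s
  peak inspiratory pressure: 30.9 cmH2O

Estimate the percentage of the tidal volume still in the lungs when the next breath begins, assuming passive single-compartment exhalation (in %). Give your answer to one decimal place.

Flow: 43 L/min ÷ 60 = 0.7167 L/s.
Vt = flow × Ti = 0.7167 L/s × 0.54 s × 1000 mL/L = 387.02 mL.
R = (PIP − Pplat)/V̇ = (30.9 − 23.0) / 0.7167 = 7.9/0.7167 = 11.023 cmH2O·s/L.
C = Vt/(Pplat − PEEP) = 387.02 / (23.0 − 11) = 387.02/12.0 = 32.252 mL/cmH2O.
τ = R × C = 11.023 × 0.03225 L/cmH2O = 0.3555 s.
Fraction remaining at end-expiration = e^(−Te/τ) = e^(−0.38/0.3555) = 0.3434 → 34.34%.

34.3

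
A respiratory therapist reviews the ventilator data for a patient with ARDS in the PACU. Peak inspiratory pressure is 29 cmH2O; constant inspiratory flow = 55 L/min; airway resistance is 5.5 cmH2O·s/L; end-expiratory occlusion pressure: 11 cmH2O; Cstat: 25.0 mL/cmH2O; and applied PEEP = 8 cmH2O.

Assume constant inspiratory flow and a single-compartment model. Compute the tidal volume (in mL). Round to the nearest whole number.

324

Flow: 55 L/min ÷ 60 = 0.9167 L/s.
Total PEEP = 11 cmH2O (set 8 + intrinsic 3); this is the baseline alveolar pressure.
Equation of motion (constant flow): PIP = Vt/C + R·V̇ + PEEP.
Vt/C = PIP − R·V̇ − PEEP = 29 − 5.042 − 11 = 12.958 cmH2O.
Vt = C × 12.958 = 25.0 × 12.958 = 323.95 mL.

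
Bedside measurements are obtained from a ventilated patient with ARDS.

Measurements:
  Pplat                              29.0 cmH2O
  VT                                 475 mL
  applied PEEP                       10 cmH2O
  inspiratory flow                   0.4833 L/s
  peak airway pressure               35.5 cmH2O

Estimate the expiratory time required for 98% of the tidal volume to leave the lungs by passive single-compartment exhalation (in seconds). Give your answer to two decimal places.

1.32

R = (PIP − Pplat)/V̇ = (35.5 − 29.0) / 0.4833 = 6.5/0.4833 = 13.449 cmH2O·s/L.
C = Vt/(Pplat − PEEP) = 475.0 / (29.0 − 10) = 475.0/19.0 = 25.0 mL/cmH2O.
τ = R × C = 13.449 × 0.025 L/cmH2O = 0.3362 s.
t = −τ·ln(1 − 0.98) = −0.3362·ln(0.02) = 1.315 s.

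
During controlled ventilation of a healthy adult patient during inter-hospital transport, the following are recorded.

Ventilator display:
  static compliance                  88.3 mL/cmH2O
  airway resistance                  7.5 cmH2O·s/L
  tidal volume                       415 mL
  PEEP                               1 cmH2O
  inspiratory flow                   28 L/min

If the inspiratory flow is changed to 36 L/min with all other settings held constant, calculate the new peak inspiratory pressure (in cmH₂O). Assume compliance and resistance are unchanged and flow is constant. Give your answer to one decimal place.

10.2

Flow: 28 L/min ÷ 60 = 0.4667 L/s.
New flow: 36 L/min ÷ 60 = 0.6 L/s.
PIP = Vt/C + R·V̇ + PEEP (constant-flow equation of motion).
Only the resistive term changes: ΔPIP = R × ΔV̇ = 7.5 × (0.6 − 0.4667) = 7.5 × 0.1333 = 0.9998 cmH2O.
Original PIP = 415/88.3 + 7.5×0.4667 + 1 = 9.2 cmH2O; new PIP = 9.2 + (0.9998) = 10.2 cmH2O.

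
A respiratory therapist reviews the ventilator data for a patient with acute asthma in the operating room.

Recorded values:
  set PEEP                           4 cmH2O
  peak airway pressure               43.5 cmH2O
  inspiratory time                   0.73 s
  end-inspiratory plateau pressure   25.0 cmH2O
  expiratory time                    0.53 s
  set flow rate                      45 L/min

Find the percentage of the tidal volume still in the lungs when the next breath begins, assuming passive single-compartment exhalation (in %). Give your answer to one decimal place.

Flow: 45 L/min ÷ 60 = 0.75 L/s.
Vt = flow × Ti = 0.75 L/s × 0.73 s × 1000 mL/L = 547.5 mL.
R = (PIP − Pplat)/V̇ = (43.5 − 25.0) / 0.75 = 18.5/0.75 = 24.667 cmH2O·s/L.
C = Vt/(Pplat − PEEP) = 547.5 / (25.0 − 4) = 547.5/21.0 = 26.071 mL/cmH2O.
τ = R × C = 24.667 × 0.02607 L/cmH2O = 0.6431 s.
Fraction remaining at end-expiration = e^(−Te/τ) = e^(−0.53/0.6431) = 0.4386 → 43.86%.

43.9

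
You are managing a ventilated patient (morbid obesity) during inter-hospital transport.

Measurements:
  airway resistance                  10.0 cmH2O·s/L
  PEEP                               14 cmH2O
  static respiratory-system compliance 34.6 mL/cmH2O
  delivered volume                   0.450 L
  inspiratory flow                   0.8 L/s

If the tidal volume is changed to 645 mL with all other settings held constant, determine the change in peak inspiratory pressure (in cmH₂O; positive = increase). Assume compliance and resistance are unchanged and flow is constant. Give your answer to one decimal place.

PIP = Vt/C + R·V̇ + PEEP (constant-flow equation of motion).
Only the elastic term changes: ΔPIP = ΔVt / C = (645 − 450) / 34.6 = 5.636 cmH2O.

5.6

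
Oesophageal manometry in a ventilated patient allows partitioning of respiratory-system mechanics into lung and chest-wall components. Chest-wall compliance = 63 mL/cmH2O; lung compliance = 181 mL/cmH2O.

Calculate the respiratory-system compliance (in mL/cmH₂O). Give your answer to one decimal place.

46.7

Lung and chest wall are elastances in series: 1/Crs = 1/CL + 1/Ccw.
1/Crs = 1/181 + 1/63 = 0.0214.
Crs = 46.729 mL/cmH2O.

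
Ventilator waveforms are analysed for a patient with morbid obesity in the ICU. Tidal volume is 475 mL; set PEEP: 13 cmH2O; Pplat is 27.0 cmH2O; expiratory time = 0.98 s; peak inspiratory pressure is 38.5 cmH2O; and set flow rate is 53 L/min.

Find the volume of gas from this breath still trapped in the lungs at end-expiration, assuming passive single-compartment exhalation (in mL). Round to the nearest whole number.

52

Flow: 53 L/min ÷ 60 = 0.8833 L/s.
R = (PIP − Pplat)/V̇ = (38.5 − 27.0) / 0.8833 = 11.5/0.8833 = 13.019 cmH2O·s/L.
C = Vt/(Pplat − PEEP) = 475.0 / (27.0 − 13) = 475.0/14.0 = 33.929 mL/cmH2O.
τ = R × C = 13.019 × 0.03393 L/cmH2O = 0.4417 s.
Fraction remaining = e^(−Te/τ) = e^(−0.98/0.4417) = 0.1088.
Trapped volume = 475.0 × 0.1088 = 51.68 mL.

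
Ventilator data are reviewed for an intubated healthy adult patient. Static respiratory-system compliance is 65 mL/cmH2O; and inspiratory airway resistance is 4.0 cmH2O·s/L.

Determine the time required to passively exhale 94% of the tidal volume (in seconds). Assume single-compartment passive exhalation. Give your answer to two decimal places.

τ = R × C = 4.0 × 65 mL/cmH2O = 4.0 × 0.065 L/cmH2O = 0.26 s.
Exhaled fraction f = 1 − e^(−t/τ) → t = −τ·ln(1 − f) = −0.26·ln(0.06) = 0.7315 s.

0.73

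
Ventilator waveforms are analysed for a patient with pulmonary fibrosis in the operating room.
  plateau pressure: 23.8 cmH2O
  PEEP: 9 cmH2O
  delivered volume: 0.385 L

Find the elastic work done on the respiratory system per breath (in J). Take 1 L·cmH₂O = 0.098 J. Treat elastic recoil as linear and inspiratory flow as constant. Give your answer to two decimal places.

Elastic work ≈ ½ × (Pplat − PEEP) × Vt = 0.5 × (23.8 − 9) × 0.385 L = 0.5 × 14.8 × 0.385 = 2.849 L·cmH2O.
× 0.098 J/(L·cmH2O) → 0.2792 J.

0.28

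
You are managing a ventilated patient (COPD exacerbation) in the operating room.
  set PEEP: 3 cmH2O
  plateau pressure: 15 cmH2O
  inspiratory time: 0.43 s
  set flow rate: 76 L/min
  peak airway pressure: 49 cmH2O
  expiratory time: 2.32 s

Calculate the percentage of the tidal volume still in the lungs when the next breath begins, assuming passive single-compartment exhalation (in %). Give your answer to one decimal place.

14.9

Flow: 76 L/min ÷ 60 = 1.2667 L/s.
Vt = flow × Ti = 1.2667 L/s × 0.43 s × 1000 mL/L = 544.68 mL.
R = (PIP − Pplat)/V̇ = (49 − 15) / 1.2667 = 34.0/1.2667 = 26.841 cmH2O·s/L.
C = Vt/(Pplat − PEEP) = 544.68 / (15 − 3) = 544.68/12.0 = 45.39 mL/cmH2O.
τ = R × C = 26.841 × 0.04539 L/cmH2O = 1.218 s.
Fraction remaining at end-expiration = e^(−Te/τ) = e^(−2.32/1.218) = 0.1489 → 14.89%.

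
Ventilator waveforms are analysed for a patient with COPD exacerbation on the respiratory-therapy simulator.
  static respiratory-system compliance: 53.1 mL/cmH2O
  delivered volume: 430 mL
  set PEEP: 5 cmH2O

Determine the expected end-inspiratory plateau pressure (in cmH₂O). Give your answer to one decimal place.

Pplat = PEEP + Vt / Cstat = 5 + 430 / 53.1 = 5 + 8.098 = 13.098 cmH2O.

13.1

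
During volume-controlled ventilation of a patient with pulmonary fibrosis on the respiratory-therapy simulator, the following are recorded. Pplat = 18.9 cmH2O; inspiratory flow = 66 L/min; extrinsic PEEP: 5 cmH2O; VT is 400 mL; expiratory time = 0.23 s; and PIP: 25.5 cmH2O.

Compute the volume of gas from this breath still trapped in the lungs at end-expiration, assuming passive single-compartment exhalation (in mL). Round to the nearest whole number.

106

Flow: 66 L/min ÷ 60 = 1.1 L/s.
R = (PIP − Pplat)/V̇ = (25.5 − 18.9) / 1.1 = 6.6/1.1 = 6.0 cmH2O·s/L.
C = Vt/(Pplat − PEEP) = 400.0 / (18.9 − 5) = 400.0/13.9 = 28.777 mL/cmH2O.
τ = R × C = 6.0 × 0.02878 L/cmH2O = 0.1727 s.
Fraction remaining = e^(−Te/τ) = e^(−0.23/0.1727) = 0.264.
Trapped volume = 400.0 × 0.264 = 105.6 mL.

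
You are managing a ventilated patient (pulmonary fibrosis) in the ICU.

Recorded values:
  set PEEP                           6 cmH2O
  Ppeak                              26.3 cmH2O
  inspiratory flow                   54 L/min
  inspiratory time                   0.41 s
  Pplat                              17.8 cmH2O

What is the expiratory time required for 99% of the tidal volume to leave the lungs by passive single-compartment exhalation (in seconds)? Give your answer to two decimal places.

1.36

Flow: 54 L/min ÷ 60 = 0.9 L/s.
Vt = flow × Ti = 0.9 L/s × 0.41 s × 1000 mL/L = 369.0 mL.
R = (PIP − Pplat)/V̇ = (26.3 − 17.8) / 0.9 = 8.5/0.9 = 9.444 cmH2O·s/L.
C = Vt/(Pplat − PEEP) = 369.0 / (17.8 − 6) = 369.0/11.8 = 31.271 mL/cmH2O.
τ = R × C = 9.444 × 0.03127 L/cmH2O = 0.2953 s.
t = −τ·ln(1 − 0.99) = −0.2953·ln(0.01) = 1.36 s.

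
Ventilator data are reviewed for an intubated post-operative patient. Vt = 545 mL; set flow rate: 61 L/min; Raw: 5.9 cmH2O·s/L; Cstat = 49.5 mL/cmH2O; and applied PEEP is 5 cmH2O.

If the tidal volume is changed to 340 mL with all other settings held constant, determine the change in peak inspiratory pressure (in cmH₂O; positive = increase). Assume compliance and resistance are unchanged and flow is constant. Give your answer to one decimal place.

PIP = Vt/C + R·V̇ + PEEP (constant-flow equation of motion).
Only the elastic term changes: ΔPIP = ΔVt / C = (340 − 545) / 49.5 = -4.141 cmH2O.

-4.1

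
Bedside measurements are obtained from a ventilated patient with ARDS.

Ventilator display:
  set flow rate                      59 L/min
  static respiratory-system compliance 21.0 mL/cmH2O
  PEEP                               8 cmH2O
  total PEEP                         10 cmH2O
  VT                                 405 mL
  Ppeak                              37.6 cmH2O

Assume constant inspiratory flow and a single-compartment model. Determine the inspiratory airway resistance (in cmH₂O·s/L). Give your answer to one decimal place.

Flow: 59 L/min ÷ 60 = 0.9833 L/s.
Total PEEP = 10 cmH2O (set 8 + intrinsic 2); this is the baseline alveolar pressure.
Equation of motion (constant flow): PIP = Vt/C + R·V̇ + PEEP.
R·V̇ = PIP − Vt/C − PEEP = 37.6 − 405/21.0 − 10 = 37.6 − 19.286 − 10 = 8.314 cmH2O.
R = 8.314 / 0.9833 = 8.455 cmH2O·s/L.

8.5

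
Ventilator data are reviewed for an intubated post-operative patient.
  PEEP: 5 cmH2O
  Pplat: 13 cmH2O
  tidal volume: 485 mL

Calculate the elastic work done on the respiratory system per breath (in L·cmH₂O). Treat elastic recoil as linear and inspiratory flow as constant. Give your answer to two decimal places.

Elastic work ≈ ½ × (Pplat − PEEP) × Vt = 0.5 × (13 − 5) × 0.485 L = 0.5 × 8.0 × 0.485 = 1.94 L·cmH2O.

1.94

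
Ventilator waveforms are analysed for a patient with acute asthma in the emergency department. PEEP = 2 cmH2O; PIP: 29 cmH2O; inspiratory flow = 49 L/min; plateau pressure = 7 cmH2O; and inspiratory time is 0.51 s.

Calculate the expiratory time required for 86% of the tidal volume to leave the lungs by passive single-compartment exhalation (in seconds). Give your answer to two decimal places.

Flow: 49 L/min ÷ 60 = 0.8167 L/s.
Vt = flow × Ti = 0.8167 L/s × 0.51 s × 1000 mL/L = 416.52 mL.
R = (PIP − Pplat)/V̇ = (29 − 7) / 0.8167 = 22.0/0.8167 = 26.938 cmH2O·s/L.
C = Vt/(Pplat − PEEP) = 416.52 / (7 − 2) = 416.52/5.0 = 83.304 mL/cmH2O.
τ = R × C = 26.938 × 0.0833 L/cmH2O = 2.244 s.
t = −τ·ln(1 − 0.86) = −2.244·ln(0.14) = 4.412 s.

4.41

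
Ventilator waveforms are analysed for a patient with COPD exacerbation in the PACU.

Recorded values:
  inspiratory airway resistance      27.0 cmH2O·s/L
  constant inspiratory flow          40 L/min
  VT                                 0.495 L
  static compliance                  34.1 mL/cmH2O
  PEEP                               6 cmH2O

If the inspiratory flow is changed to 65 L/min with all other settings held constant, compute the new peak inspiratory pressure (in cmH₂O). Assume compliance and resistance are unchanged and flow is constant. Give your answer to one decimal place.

Flow: 40 L/min ÷ 60 = 0.6667 L/s.
New flow: 65 L/min ÷ 60 = 1.0833 L/s.
PIP = Vt/C + R·V̇ + PEEP (constant-flow equation of motion).
Only the resistive term changes: ΔPIP = R × ΔV̇ = 27.0 × (1.0833 − 0.6667) = 27.0 × 0.4166 = 11.248 cmH2O.
Original PIP = 495/34.1 + 27.0×0.6667 + 6 = 38.517 cmH2O; new PIP = 38.517 + (11.248) = 49.765 cmH2O.

49.8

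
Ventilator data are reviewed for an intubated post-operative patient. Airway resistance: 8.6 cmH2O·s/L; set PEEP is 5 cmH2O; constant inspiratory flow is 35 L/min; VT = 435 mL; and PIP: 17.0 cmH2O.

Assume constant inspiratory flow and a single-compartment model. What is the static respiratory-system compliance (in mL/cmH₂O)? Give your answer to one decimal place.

Flow: 35 L/min ÷ 60 = 0.5833 L/s.
Equation of motion (constant flow): PIP = Vt/C + R·V̇ + PEEP.
Vt/C = PIP − R·V̇ − PEEP = 17.0 − 8.6×0.5833 − 5 = 17.0 − 5.016 − 5 = 6.984 cmH2O.
C = Vt / 6.984 = 435 / 6.984 = 62.285 mL/cmH2O.

62.3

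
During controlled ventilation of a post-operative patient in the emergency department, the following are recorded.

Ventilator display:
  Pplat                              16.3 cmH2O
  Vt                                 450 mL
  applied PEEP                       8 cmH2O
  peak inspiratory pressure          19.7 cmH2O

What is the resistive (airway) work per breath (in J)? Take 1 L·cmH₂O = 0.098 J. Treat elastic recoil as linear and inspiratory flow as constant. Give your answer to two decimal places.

0.15

With constant inspiratory flow the resistive pressure is constant at PIP − Pplat = 19.7 − 16.3 = 3.4 cmH2O, so resistive work = 3.4 × 0.450 = 1.53 L·cmH2O.
× 0.098 J/(L·cmH2O) → 0.1499 J.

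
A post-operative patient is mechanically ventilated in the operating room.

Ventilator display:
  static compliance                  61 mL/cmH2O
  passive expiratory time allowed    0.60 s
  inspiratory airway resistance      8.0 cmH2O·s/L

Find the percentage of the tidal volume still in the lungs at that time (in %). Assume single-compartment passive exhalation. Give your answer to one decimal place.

29.2

τ = R × C = 8.0 × 61 mL/cmH2O = 8.0 × 0.061 L/cmH2O = 0.488 s.
Passive exhalation: V(t)/V₀ = e^(−t/τ) = e^(−0.60/0.488) = 0.2924.
Fraction remaining = 0.2924 → 29.24%.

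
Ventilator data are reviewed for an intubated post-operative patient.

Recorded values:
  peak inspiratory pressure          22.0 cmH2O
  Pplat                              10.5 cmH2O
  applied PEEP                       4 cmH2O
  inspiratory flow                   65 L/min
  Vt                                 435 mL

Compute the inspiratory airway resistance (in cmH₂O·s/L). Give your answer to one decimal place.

Flow: 65 L/min ÷ 60 = 1.0833 L/s.
Raw = (PIP − Pplat) / flow = (22.0 − 10.5) / 1.0833 = 11.5 / 1.0833 = 10.616 cmH2O·s/L.

10.6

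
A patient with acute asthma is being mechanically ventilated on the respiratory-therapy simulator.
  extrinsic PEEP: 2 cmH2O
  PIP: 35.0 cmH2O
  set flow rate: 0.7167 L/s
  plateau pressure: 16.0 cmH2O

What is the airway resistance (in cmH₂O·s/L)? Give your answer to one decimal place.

Raw = (PIP − Pplat) / flow = (35.0 − 16.0) / 0.7167 = 19.0 / 0.7167 = 26.51 cmH2O·s/L.

26.5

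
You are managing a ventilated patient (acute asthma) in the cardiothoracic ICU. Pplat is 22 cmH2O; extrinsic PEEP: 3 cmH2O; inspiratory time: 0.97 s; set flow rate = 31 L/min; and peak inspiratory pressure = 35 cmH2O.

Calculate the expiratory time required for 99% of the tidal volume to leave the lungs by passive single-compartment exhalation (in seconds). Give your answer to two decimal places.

Flow: 31 L/min ÷ 60 = 0.5167 L/s.
Vt = flow × Ti = 0.5167 L/s × 0.97 s × 1000 mL/L = 501.2 mL.
R = (PIP − Pplat)/V̇ = (35 − 22) / 0.5167 = 13.0/0.5167 = 25.16 cmH2O·s/L.
C = Vt/(Pplat − PEEP) = 501.2 / (22 − 3) = 501.2/19.0 = 26.379 mL/cmH2O.
τ = R × C = 25.16 × 0.02638 L/cmH2O = 0.6637 s.
t = −τ·ln(1 − 0.99) = −0.6637·ln(0.01) = 3.056 s.

3.06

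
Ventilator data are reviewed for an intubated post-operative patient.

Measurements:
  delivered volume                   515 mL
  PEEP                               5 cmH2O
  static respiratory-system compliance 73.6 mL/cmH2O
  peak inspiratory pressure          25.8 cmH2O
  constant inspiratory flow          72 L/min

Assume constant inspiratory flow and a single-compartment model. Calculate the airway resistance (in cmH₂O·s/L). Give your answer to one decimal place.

11.5

Flow: 72 L/min ÷ 60 = 1.2 L/s.
Equation of motion (constant flow): PIP = Vt/C + R·V̇ + PEEP.
R·V̇ = PIP − Vt/C − PEEP = 25.8 − 515/73.6 − 5 = 25.8 − 6.997 − 5 = 13.803 cmH2O.
R = 13.803 / 1.2 = 11.503 cmH2O·s/L.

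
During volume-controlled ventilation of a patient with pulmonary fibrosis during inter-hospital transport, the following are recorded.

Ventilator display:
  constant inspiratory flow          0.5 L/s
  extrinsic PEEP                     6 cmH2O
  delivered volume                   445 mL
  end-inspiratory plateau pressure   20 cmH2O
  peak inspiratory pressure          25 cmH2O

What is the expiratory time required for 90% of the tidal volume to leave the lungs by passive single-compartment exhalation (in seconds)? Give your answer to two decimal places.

0.73

R = (PIP − Pplat)/V̇ = (25 − 20) / 0.5 = 5.0/0.5 = 10.0 cmH2O·s/L.
C = Vt/(Pplat − PEEP) = 445.0 / (20 − 6) = 445.0/14.0 = 31.786 mL/cmH2O.
τ = R × C = 10.0 × 0.03179 L/cmH2O = 0.3179 s.
t = −τ·ln(1 − 0.90) = −0.3179·ln(0.1) = 0.732 s.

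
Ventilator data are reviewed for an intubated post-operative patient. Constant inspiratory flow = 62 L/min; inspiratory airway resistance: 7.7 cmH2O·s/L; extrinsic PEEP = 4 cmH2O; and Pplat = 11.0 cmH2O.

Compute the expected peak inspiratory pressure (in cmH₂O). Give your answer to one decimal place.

19.0

Flow: 62 L/min ÷ 60 = 1.0333 L/s.
PIP = Pplat + Raw × flow = 11.0 + 7.7 × 1.0333 = 11.0 + 7.956 = 18.956 cmH2O.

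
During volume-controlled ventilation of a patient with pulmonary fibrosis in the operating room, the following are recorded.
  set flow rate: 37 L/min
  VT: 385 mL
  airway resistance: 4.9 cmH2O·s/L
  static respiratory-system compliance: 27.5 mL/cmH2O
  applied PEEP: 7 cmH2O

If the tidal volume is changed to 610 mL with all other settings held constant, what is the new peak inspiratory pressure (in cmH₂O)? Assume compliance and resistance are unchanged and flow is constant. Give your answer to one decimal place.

Flow: 37 L/min ÷ 60 = 0.6167 L/s.
PIP = Vt/C + R·V̇ + PEEP (constant-flow equation of motion).
Only the elastic term changes: ΔPIP = ΔVt / C = (610 − 385) / 27.5 = 8.182 cmH2O.
Original PIP = 385/27.5 + 4.9×0.6167 + 7 = 24.022 cmH2O; new PIP = 24.022 + (8.182) = 32.204 cmH2O.

32.2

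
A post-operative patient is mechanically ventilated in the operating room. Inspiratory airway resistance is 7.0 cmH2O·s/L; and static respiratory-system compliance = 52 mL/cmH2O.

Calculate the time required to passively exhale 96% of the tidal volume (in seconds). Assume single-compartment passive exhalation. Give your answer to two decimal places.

1.17

τ = R × C = 7.0 × 52 mL/cmH2O = 7.0 × 0.052 L/cmH2O = 0.364 s.
Exhaled fraction f = 1 − e^(−t/τ) → t = −τ·ln(1 − f) = −0.364·ln(0.04) = 1.172 s.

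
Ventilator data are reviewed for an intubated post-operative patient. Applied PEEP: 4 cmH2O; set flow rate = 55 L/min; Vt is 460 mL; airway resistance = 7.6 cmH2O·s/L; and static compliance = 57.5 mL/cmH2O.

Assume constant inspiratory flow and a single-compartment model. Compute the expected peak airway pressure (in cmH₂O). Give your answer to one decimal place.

19.0

Flow: 55 L/min ÷ 60 = 0.9167 L/s.
Equation of motion (constant flow): PIP = Vt/C + R·V̇ + PEEP.
PIP = 460/57.5 + 7.6×0.9167 + 4 = 8.0 + 6.967 + 4 = 18.967 cmH2O.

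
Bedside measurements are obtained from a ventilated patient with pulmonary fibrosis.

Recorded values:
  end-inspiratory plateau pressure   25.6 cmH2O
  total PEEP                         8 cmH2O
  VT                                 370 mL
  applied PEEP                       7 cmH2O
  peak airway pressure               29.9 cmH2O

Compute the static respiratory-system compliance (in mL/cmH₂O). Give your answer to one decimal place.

21.0

End-expiratory occlusion gives total PEEP = 8 cmH2O (intrinsic PEEP = 8 − 7 = 1). Use total PEEP for the elastic gradient.
Cstat = Vt / (Pplat − PEEPtotal) = 370 / (25.6 − 8) = 370 / 17.6 = 21.023 mL/cmH2O.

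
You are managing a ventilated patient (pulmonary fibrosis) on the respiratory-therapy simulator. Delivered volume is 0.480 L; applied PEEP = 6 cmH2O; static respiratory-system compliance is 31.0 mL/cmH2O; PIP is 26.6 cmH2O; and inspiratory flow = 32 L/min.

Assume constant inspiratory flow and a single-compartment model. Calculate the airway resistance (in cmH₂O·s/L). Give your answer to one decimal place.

Flow: 32 L/min ÷ 60 = 0.5333 L/s.
Equation of motion (constant flow): PIP = Vt/C + R·V̇ + PEEP.
R·V̇ = PIP − Vt/C − PEEP = 26.6 − 480/31.0 − 6 = 26.6 − 15.484 − 6 = 5.116 cmH2O.
R = 5.116 / 0.5333 = 9.593 cmH2O·s/L.

9.6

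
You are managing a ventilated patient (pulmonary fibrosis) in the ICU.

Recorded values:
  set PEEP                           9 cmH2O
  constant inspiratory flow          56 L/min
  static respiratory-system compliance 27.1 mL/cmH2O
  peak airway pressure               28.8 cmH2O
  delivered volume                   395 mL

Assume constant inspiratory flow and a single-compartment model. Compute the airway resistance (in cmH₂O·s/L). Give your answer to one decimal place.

5.6

Flow: 56 L/min ÷ 60 = 0.9333 L/s.
Equation of motion (constant flow): PIP = Vt/C + R·V̇ + PEEP.
R·V̇ = PIP − Vt/C − PEEP = 28.8 − 395/27.1 − 9 = 28.8 − 14.576 − 9 = 5.224 cmH2O.
R = 5.224 / 0.9333 = 5.597 cmH2O·s/L.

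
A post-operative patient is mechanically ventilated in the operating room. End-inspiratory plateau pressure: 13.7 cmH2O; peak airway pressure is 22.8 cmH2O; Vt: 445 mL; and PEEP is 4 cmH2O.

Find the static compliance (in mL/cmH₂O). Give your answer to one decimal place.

Cstat = Vt / (Pplat − PEEP) = 445 / (13.7 − 4) = 445 / 9.7 = 45.876 mL/cmH2O.

45.9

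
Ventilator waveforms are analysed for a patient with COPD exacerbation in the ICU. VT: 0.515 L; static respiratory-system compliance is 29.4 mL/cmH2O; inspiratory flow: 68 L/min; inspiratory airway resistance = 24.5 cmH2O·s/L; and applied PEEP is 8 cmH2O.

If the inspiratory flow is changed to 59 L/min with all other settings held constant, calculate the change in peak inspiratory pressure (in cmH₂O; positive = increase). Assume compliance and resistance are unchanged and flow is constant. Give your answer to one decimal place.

Flow: 68 L/min ÷ 60 = 1.1333 L/s.
New flow: 59 L/min ÷ 60 = 0.9833 L/s.
PIP = Vt/C + R·V̇ + PEEP (constant-flow equation of motion).
Only the resistive term changes: ΔPIP = R × ΔV̇ = 24.5 × (0.9833 − 1.1333) = 24.5 × -0.15 = -3.675 cmH2O.

-3.7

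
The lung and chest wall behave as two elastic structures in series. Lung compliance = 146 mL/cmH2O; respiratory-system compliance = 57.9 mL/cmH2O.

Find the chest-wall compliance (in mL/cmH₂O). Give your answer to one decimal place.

96.0

1/Ccw = 1/Crs − 1/CL.
1/Ccw = 1/57.9 − 1/146 = 0.01042.
Ccw = 95.969 mL/cmH2O.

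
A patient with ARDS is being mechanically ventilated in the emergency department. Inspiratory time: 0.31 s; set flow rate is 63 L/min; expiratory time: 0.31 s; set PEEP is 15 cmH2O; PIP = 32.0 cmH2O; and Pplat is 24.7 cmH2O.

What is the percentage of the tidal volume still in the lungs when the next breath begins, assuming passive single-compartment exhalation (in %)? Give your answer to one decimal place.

26.5

Flow: 63 L/min ÷ 60 = 1.05 L/s.
Vt = flow × Ti = 1.05 L/s × 0.31 s × 1000 mL/L = 325.5 mL.
R = (PIP − Pplat)/V̇ = (32.0 − 24.7) / 1.05 = 7.3/1.05 = 6.952 cmH2O·s/L.
C = Vt/(Pplat − PEEP) = 325.5 / (24.7 − 15) = 325.5/9.7 = 33.557 mL/cmH2O.
τ = R × C = 6.952 × 0.03356 L/cmH2O = 0.2333 s.
Fraction remaining at end-expiration = e^(−Te/τ) = e^(−0.31/0.2333) = 0.2648 → 26.48%.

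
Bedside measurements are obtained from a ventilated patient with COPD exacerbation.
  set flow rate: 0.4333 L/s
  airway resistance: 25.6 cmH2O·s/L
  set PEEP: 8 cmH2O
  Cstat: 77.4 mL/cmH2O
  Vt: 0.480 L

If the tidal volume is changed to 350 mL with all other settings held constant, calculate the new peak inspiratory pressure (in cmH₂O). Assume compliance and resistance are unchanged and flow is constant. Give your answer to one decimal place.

PIP = Vt/C + R·V̇ + PEEP (constant-flow equation of motion).
Only the elastic term changes: ΔPIP = ΔVt / C = (350 − 480) / 77.4 = -1.68 cmH2O.
Original PIP = 480/77.4 + 25.6×0.4333 + 8 = 25.294 cmH2O; new PIP = 25.294 + (-1.68) = 23.614 cmH2O.

23.6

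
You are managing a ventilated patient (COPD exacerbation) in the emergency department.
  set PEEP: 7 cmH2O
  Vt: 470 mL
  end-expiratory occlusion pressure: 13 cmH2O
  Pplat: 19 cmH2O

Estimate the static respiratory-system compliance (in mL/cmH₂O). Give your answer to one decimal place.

End-expiratory occlusion gives total PEEP = 13 cmH2O (intrinsic PEEP = 13 − 7 = 6). Use total PEEP for the elastic gradient.
Cstat = Vt / (Pplat − PEEPtotal) = 470 / (19 − 13) = 470 / 6.0 = 78.333 mL/cmH2O.

78.3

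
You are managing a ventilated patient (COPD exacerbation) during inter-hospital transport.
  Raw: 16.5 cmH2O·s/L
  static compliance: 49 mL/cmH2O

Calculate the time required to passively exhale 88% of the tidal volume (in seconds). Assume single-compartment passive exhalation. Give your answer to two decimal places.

1.71

τ = R × C = 16.5 × 49 mL/cmH2O = 16.5 × 0.049 L/cmH2O = 0.8085 s.
Exhaled fraction f = 1 − e^(−t/τ) → t = −τ·ln(1 − f) = −0.8085·ln(0.12) = 1.714 s.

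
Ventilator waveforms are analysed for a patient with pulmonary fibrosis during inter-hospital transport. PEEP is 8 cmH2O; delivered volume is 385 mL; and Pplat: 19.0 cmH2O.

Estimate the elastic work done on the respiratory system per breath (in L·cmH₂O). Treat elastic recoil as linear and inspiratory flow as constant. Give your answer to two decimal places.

Elastic work ≈ ½ × (Pplat − PEEP) × Vt = 0.5 × (19.0 − 8) × 0.385 L = 0.5 × 11.0 × 0.385 = 2.118 L·cmH2O.

2.12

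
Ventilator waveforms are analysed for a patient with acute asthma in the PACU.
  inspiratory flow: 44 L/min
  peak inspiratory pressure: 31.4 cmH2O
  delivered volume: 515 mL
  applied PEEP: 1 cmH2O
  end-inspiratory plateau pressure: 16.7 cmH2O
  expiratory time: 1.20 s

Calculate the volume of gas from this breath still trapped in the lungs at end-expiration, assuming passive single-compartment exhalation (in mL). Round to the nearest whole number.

83

Flow: 44 L/min ÷ 60 = 0.7333 L/s.
R = (PIP − Pplat)/V̇ = (31.4 − 16.7) / 0.7333 = 14.7/0.7333 = 20.046 cmH2O·s/L.
C = Vt/(Pplat − PEEP) = 515.0 / (16.7 − 1) = 515.0/15.7 = 32.803 mL/cmH2O.
τ = R × C = 20.046 × 0.0328 L/cmH2O = 0.6575 s.
Fraction remaining = e^(−Te/τ) = e^(−1.20/0.6575) = 0.1612.
Trapped volume = 515.0 × 0.1612 = 83.018 mL.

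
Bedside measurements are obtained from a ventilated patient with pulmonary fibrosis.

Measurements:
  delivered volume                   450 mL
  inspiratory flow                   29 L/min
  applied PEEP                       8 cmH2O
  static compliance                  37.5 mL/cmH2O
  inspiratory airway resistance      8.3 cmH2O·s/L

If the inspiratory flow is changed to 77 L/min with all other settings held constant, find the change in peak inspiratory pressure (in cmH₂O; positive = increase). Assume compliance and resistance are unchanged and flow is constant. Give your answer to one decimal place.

6.6

Flow: 29 L/min ÷ 60 = 0.4833 L/s.
New flow: 77 L/min ÷ 60 = 1.2833 L/s.
PIP = Vt/C + R·V̇ + PEEP (constant-flow equation of motion).
Only the resistive term changes: ΔPIP = R × ΔV̇ = 8.3 × (1.2833 − 0.4833) = 8.3 × 0.8 = 6.64 cmH2O.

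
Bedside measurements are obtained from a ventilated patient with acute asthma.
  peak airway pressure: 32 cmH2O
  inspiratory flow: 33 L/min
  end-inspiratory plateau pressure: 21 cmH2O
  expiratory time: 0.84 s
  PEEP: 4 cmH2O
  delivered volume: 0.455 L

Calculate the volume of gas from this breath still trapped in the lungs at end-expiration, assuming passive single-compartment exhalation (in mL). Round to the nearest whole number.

Flow: 33 L/min ÷ 60 = 0.55 L/s.
R = (PIP − Pplat)/V̇ = (32 − 21) / 0.55 = 11.0/0.55 = 20.0 cmH2O·s/L.
C = Vt/(Pplat − PEEP) = 455.0 / (21 − 4) = 455.0/17.0 = 26.765 mL/cmH2O.
τ = R × C = 20.0 × 0.02677 L/cmH2O = 0.5354 s.
Fraction remaining = e^(−Te/τ) = e^(−0.84/0.5354) = 0.2083.
Trapped volume = 455.0 × 0.2083 = 94.777 mL.

95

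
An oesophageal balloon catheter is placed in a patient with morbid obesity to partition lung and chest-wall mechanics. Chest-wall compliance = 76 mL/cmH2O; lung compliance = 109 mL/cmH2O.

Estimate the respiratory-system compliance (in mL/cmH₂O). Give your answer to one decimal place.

Lung and chest wall are elastances in series: 1/Crs = 1/CL + 1/Ccw.
1/Crs = 1/109 + 1/76 = 0.02233.
Crs = 44.783 mL/cmH2O.

44.8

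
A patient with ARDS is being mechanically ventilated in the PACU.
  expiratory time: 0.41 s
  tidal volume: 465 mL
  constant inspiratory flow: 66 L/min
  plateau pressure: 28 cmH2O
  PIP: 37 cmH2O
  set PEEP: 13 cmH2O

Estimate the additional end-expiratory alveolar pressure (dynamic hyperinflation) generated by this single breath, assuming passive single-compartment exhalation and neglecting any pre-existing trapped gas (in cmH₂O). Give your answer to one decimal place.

Flow: 66 L/min ÷ 60 = 1.1 L/s.
R = (PIP − Pplat)/V̇ = (37 − 28) / 1.1 = 9.0/1.1 = 8.182 cmH2O·s/L.
C = Vt/(Pplat − PEEP) = 465.0 / (28 − 13) = 465.0/15.0 = 31.0 mL/cmH2O.
τ = R × C = 8.182 × 0.031 L/cmH2O = 0.2536 s.
Fraction remaining = e^(−Te/τ) = e^(−0.41/0.2536) = 0.1985; trapped volume = 465.0 × 0.1985 = 92.303 mL.
Additional alveolar pressure from trapping ≈ V_trapped / C = 92.303 / 31.0 = 2.978 cmH2O.

3.0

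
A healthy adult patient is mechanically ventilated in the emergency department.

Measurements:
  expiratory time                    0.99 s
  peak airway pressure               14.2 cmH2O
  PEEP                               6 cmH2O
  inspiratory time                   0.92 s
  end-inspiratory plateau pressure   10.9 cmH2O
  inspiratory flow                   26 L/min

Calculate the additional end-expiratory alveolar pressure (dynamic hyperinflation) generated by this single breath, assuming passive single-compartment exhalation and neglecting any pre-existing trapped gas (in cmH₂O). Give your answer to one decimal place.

1.0

Flow: 26 L/min ÷ 60 = 0.4333 L/s.
Vt = flow × Ti = 0.4333 L/s × 0.92 s × 1000 mL/L = 398.64 mL.
R = (PIP − Pplat)/V̇ = (14.2 − 10.9) / 0.4333 = 3.3/0.4333 = 7.616 cmH2O·s/L.
C = Vt/(Pplat − PEEP) = 398.64 / (10.9 − 6) = 398.64/4.9 = 81.355 mL/cmH2O.
τ = R × C = 7.616 × 0.08136 L/cmH2O = 0.6196 s.
Fraction remaining = e^(−Te/τ) = e^(−0.99/0.6196) = 0.2023; trapped volume = 398.64 × 0.2023 = 80.645 mL.
Additional alveolar pressure from trapping ≈ V_trapped / C = 80.645 / 81.355 = 0.9913 cmH2O.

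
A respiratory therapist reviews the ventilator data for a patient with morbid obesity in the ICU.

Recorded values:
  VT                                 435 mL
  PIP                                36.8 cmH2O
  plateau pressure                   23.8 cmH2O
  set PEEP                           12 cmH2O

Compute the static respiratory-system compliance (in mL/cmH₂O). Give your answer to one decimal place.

Cstat = Vt / (Pplat − PEEP) = 435 / (23.8 − 12) = 435 / 11.8 = 36.864 mL/cmH2O.

36.9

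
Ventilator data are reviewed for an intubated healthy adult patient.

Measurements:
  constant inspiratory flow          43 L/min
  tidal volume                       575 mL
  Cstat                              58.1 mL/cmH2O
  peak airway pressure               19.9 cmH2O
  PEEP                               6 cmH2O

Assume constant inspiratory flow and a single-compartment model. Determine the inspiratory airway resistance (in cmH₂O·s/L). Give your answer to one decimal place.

5.6

Flow: 43 L/min ÷ 60 = 0.7167 L/s.
Equation of motion (constant flow): PIP = Vt/C + R·V̇ + PEEP.
R·V̇ = PIP − Vt/C − PEEP = 19.9 − 575/58.1 − 6 = 19.9 − 9.897 − 6 = 4.003 cmH2O.
R = 4.003 / 0.7167 = 5.585 cmH2O·s/L.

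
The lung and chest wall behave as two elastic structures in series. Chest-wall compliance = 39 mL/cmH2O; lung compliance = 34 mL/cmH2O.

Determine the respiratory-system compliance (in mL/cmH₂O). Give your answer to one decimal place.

Lung and chest wall are elastances in series: 1/Crs = 1/CL + 1/Ccw.
1/Crs = 1/34 + 1/39 = 0.05505.
Crs = 18.165 mL/cmH2O.

18.2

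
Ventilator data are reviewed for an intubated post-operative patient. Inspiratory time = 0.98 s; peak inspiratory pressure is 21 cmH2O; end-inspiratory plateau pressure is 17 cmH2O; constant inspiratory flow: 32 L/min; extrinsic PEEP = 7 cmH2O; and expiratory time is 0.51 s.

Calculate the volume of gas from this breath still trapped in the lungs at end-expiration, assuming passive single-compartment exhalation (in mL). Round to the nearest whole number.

Flow: 32 L/min ÷ 60 = 0.5333 L/s.
Vt = flow × Ti = 0.5333 L/s × 0.98 s × 1000 mL/L = 522.63 mL.
R = (PIP − Pplat)/V̇ = (21 − 17) / 0.5333 = 4.0/0.5333 = 7.5 cmH2O·s/L.
C = Vt/(Pplat − PEEP) = 522.63 / (17 − 7) = 522.63/10.0 = 52.263 mL/cmH2O.
τ = R × C = 7.5 × 0.05226 L/cmH2O = 0.392 s.
Fraction remaining = e^(−Te/τ) = e^(−0.51/0.392) = 0.2723.
Trapped volume = 522.63 × 0.2723 = 142.31 mL.

142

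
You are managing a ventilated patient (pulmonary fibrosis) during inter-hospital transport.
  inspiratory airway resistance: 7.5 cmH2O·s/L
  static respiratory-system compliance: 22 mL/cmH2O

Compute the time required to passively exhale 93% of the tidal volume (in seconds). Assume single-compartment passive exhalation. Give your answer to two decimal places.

τ = R × C = 7.5 × 22 mL/cmH2O = 7.5 × 0.022 L/cmH2O = 0.165 s.
Exhaled fraction f = 1 − e^(−t/τ) → t = −τ·ln(1 − f) = −0.165·ln(0.07) = 0.4388 s.

0.44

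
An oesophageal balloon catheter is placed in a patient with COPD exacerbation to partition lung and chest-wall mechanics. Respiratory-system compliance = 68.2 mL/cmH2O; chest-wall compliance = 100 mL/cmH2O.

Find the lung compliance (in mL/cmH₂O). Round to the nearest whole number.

1/CL = 1/Crs − 1/Ccw.
1/CL = 1/68.2 − 1/100 = 0.004663.
CL = 214.45 mL/cmH2O.

214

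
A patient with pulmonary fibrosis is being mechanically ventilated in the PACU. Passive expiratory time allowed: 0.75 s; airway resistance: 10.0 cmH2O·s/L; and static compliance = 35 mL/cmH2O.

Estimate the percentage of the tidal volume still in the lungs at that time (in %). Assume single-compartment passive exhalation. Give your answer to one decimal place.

11.7

τ = R × C = 10.0 × 35 mL/cmH2O = 10.0 × 0.035 L/cmH2O = 0.35 s.
Passive exhalation: V(t)/V₀ = e^(−t/τ) = e^(−0.75/0.35) = 0.1173.
Fraction remaining = 0.1173 → 11.73%.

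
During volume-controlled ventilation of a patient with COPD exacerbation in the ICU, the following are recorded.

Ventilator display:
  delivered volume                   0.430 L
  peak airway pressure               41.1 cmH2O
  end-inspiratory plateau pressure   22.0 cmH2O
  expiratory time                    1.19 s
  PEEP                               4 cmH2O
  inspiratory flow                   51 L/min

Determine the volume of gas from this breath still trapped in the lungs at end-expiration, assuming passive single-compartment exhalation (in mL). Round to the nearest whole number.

47

Flow: 51 L/min ÷ 60 = 0.85 L/s.
R = (PIP − Pplat)/V̇ = (41.1 − 22.0) / 0.85 = 19.1/0.85 = 22.471 cmH2O·s/L.
C = Vt/(Pplat − PEEP) = 430.0 / (22.0 − 4) = 430.0/18.0 = 23.889 mL/cmH2O.
τ = R × C = 22.471 × 0.02389 L/cmH2O = 0.5368 s.
Fraction remaining = e^(−Te/τ) = e^(−1.19/0.5368) = 0.109.
Trapped volume = 430.0 × 0.109 = 46.87 mL.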